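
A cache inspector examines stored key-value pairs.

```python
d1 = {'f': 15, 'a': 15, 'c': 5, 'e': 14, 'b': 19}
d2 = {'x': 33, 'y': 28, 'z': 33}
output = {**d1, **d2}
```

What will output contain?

Step 1: Merge d1 and d2 (d2 values override on key conflicts).
Step 2: d1 has keys ['f', 'a', 'c', 'e', 'b'], d2 has keys ['x', 'y', 'z'].
Therefore output = {'f': 15, 'a': 15, 'c': 5, 'e': 14, 'b': 19, 'x': 33, 'y': 28, 'z': 33}.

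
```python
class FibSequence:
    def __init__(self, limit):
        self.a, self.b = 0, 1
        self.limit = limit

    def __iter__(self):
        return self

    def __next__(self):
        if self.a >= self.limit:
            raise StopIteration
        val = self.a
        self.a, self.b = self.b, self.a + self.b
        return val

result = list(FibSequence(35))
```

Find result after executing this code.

Step 1: Fibonacci-like sequence (a=0, b=1) until >= 35:
  Yield 0, then a,b = 1,1
  Yield 1, then a,b = 1,2
  Yield 1, then a,b = 2,3
  Yield 2, then a,b = 3,5
  Yield 3, then a,b = 5,8
  Yield 5, then a,b = 8,13
  Yield 8, then a,b = 13,21
  Yield 13, then a,b = 21,34
  Yield 21, then a,b = 34,55
  Yield 34, then a,b = 55,89
Step 2: 55 >= 35, stop.
Therefore result = [0, 1, 1, 2, 3, 5, 8, 13, 21, 34].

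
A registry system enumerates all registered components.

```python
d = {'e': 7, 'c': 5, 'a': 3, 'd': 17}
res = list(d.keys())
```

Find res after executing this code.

Step 1: d.keys() returns the dictionary keys in insertion order.
Therefore res = ['e', 'c', 'a', 'd'].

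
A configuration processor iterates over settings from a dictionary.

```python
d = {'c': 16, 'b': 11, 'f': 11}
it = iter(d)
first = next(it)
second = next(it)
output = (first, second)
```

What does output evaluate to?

Step 1: iter(d) iterates over keys: ['c', 'b', 'f'].
Step 2: first = next(it) = 'c', second = next(it) = 'b'.
Therefore output = ('c', 'b').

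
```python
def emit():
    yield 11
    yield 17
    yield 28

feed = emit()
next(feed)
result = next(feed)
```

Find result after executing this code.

Step 1: emit() creates a generator.
Step 2: next(feed) yields 11 (consumed and discarded).
Step 3: next(feed) yields 17, assigned to result.
Therefore result = 17.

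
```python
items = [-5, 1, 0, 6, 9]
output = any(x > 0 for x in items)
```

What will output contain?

Step 1: Check x > 0 for each element in [-5, 1, 0, 6, 9]:
  -5 > 0: False
  1 > 0: True
  0 > 0: False
  6 > 0: True
  9 > 0: True
Step 2: any() returns True.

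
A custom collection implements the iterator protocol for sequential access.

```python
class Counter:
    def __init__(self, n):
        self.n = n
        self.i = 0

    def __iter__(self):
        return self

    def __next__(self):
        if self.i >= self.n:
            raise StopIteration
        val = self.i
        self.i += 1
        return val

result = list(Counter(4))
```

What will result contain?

Step 1: Counter(4) creates an iterator counting 0 to 3.
Step 2: list() consumes all values: [0, 1, 2, 3].
Therefore result = [0, 1, 2, 3].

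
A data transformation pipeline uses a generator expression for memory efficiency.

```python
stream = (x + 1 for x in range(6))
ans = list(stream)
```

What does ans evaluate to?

Step 1: For each x in range(6), compute x+1:
  x=0: 0+1 = 1
  x=1: 1+1 = 2
  x=2: 2+1 = 3
  x=3: 3+1 = 4
  x=4: 4+1 = 5
  x=5: 5+1 = 6
Therefore ans = [1, 2, 3, 4, 5, 6].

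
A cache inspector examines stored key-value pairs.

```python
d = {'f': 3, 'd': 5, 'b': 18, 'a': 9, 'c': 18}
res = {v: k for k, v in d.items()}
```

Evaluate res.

Step 1: Invert dict (swap keys and values):
  'f': 3 -> 3: 'f'
  'd': 5 -> 5: 'd'
  'b': 18 -> 18: 'b'
  'a': 9 -> 9: 'a'
  'c': 18 -> 18: 'c'
Therefore res = {3: 'f', 5: 'd', 18: 'c', 9: 'a'}.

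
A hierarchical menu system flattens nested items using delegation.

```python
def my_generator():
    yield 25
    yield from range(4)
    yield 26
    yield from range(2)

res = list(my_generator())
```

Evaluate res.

Step 1: Trace yields in order:
  yield 25
  yield 0
  yield 1
  yield 2
  yield 3
  yield 26
  yield 0
  yield 1
Therefore res = [25, 0, 1, 2, 3, 26, 0, 1].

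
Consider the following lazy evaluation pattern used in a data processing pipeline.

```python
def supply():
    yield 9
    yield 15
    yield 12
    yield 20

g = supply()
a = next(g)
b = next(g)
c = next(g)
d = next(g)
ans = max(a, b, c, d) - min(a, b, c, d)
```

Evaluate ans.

Step 1: Create generator and consume all values:
  a = next(g) = 9
  b = next(g) = 15
  c = next(g) = 12
  d = next(g) = 20
Step 2: max = 20, min = 9, ans = 20 - 9 = 11.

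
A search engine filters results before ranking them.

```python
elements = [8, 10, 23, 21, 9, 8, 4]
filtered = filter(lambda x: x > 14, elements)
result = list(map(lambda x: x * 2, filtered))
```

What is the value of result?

Step 1: Filter elements for elements > 14:
  8: removed
  10: removed
  23: kept
  21: kept
  9: removed
  8: removed
  4: removed
Step 2: Map x * 2 on filtered [23, 21]:
  23 -> 46
  21 -> 42
Therefore result = [46, 42].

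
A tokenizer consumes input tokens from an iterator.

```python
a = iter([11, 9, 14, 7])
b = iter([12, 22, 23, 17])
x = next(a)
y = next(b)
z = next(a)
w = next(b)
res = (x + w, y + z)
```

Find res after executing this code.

Step 1: a iterates [11, 9, 14, 7], b iterates [12, 22, 23, 17].
Step 2: x = next(a) = 11, y = next(b) = 12.
Step 3: z = next(a) = 9, w = next(b) = 22.
Step 4: res = (11 + 22, 12 + 9) = (33, 21).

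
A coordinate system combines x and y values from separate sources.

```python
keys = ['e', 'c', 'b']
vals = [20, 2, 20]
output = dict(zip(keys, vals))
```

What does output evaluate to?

Step 1: zip pairs keys with values:
  'e' -> 20
  'c' -> 2
  'b' -> 20
Therefore output = {'e': 20, 'c': 2, 'b': 20}.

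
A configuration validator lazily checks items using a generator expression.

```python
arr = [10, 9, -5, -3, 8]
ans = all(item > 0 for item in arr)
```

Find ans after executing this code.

Step 1: Check item > 0 for each element in [10, 9, -5, -3, 8]:
  10 > 0: True
  9 > 0: True
  -5 > 0: False
  -3 > 0: False
  8 > 0: True
Step 2: all() returns False.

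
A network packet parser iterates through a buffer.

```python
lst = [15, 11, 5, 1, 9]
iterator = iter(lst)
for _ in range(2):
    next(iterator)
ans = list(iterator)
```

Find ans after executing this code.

Step 1: Create iterator over [15, 11, 5, 1, 9].
Step 2: Advance 2 positions (consuming [15, 11]).
Step 3: list() collects remaining elements: [5, 1, 9].
Therefore ans = [5, 1, 9].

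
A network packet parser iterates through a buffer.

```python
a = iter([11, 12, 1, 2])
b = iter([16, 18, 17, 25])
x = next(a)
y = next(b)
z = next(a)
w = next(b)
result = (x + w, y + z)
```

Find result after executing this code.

Step 1: a iterates [11, 12, 1, 2], b iterates [16, 18, 17, 25].
Step 2: x = next(a) = 11, y = next(b) = 16.
Step 3: z = next(a) = 12, w = next(b) = 18.
Step 4: result = (11 + 18, 16 + 12) = (29, 28).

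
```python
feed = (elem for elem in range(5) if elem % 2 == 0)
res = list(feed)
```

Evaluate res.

Step 1: Filter range(5) keeping only even values:
  elem=0: even, included
  elem=1: odd, excluded
  elem=2: even, included
  elem=3: odd, excluded
  elem=4: even, included
Therefore res = [0, 2, 4].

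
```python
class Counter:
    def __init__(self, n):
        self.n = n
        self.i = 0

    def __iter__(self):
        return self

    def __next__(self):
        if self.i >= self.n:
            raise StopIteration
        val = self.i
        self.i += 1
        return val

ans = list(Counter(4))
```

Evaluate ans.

Step 1: Counter(4) creates an iterator counting 0 to 3.
Step 2: list() consumes all values: [0, 1, 2, 3].
Therefore ans = [0, 1, 2, 3].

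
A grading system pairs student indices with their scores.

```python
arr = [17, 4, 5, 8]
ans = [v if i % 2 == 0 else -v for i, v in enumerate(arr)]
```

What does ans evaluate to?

Step 1: For each (i, v), keep v if i is even, negate if odd:
  i=0 (even): keep 17
  i=1 (odd): negate to -4
  i=2 (even): keep 5
  i=3 (odd): negate to -8
Therefore ans = [17, -4, 5, -8].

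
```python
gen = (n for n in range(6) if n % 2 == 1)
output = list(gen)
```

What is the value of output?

Step 1: Filter range(6) keeping only odd values:
  n=0: even, excluded
  n=1: odd, included
  n=2: even, excluded
  n=3: odd, included
  n=4: even, excluded
  n=5: odd, included
Therefore output = [1, 3, 5].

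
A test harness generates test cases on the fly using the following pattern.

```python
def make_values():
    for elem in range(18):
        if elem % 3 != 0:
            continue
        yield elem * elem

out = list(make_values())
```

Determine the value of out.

Step 1: Only yield elem**2 when elem is divisible by 3:
  elem=0: 0 % 3 == 0, yield 0**2 = 0
  elem=3: 3 % 3 == 0, yield 3**2 = 9
  elem=6: 6 % 3 == 0, yield 6**2 = 36
  elem=9: 9 % 3 == 0, yield 9**2 = 81
  elem=12: 12 % 3 == 0, yield 12**2 = 144
  elem=15: 15 % 3 == 0, yield 15**2 = 225
Therefore out = [0, 9, 36, 81, 144, 225].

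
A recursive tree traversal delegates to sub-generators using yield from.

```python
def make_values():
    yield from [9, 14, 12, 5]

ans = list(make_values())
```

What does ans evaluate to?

Step 1: yield from delegates to the iterable, yielding each element.
Step 2: Collected values: [9, 14, 12, 5].
Therefore ans = [9, 14, 12, 5].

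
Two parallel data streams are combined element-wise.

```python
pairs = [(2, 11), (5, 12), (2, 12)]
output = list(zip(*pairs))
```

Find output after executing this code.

Step 1: zip(*pairs) transposes: unzips [(2, 11), (5, 12), (2, 12)] into separate sequences.
Step 2: First elements: (2, 5, 2), second elements: (11, 12, 12).
Therefore output = [(2, 5, 2), (11, 12, 12)].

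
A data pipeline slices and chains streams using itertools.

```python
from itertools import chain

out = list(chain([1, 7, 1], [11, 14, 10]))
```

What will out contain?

Step 1: chain() concatenates iterables: [1, 7, 1] + [11, 14, 10].
Therefore out = [1, 7, 1, 11, 14, 10].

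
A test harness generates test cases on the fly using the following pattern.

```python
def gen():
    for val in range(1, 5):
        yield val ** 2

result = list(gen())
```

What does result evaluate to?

Step 1: For each val in range(1, 5), yield val**2:
  val=1: yield 1**2 = 1
  val=2: yield 2**2 = 4
  val=3: yield 3**2 = 9
  val=4: yield 4**2 = 16
Therefore result = [1, 4, 9, 16].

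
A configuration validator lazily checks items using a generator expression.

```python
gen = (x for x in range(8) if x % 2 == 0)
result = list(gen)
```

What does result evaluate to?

Step 1: Filter range(8) keeping only even values:
  x=0: even, included
  x=1: odd, excluded
  x=2: even, included
  x=3: odd, excluded
  x=4: even, included
  x=5: odd, excluded
  x=6: even, included
  x=7: odd, excluded
Therefore result = [0, 2, 4, 6].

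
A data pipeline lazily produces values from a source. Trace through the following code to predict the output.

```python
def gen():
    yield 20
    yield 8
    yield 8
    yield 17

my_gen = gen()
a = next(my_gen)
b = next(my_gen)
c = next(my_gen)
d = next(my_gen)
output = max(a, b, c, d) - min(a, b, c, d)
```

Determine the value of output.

Step 1: Create generator and consume all values:
  a = next(my_gen) = 20
  b = next(my_gen) = 8
  c = next(my_gen) = 8
  d = next(my_gen) = 17
Step 2: max = 20, min = 8, output = 20 - 8 = 12.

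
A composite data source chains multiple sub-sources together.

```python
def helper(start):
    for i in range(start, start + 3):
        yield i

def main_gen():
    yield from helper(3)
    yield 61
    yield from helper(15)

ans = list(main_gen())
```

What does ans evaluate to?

Step 1: main_gen() delegates to helper(3):
  yield 3
  yield 4
  yield 5
Step 2: yield 61
Step 3: Delegates to helper(15):
  yield 15
  yield 16
  yield 17
Therefore ans = [3, 4, 5, 61, 15, 16, 17].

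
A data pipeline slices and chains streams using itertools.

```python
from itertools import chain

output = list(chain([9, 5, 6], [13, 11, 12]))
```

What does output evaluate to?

Step 1: chain() concatenates iterables: [9, 5, 6] + [13, 11, 12].
Therefore output = [9, 5, 6, 13, 11, 12].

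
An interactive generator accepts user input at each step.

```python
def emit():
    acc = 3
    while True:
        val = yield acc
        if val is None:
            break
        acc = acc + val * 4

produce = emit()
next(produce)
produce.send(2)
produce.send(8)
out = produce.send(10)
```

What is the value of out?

Step 1: next() -> yield acc=3.
Step 2: send(2) -> val=2, acc = 3 + 2*4 = 11, yield 11.
Step 3: send(8) -> val=8, acc = 11 + 8*4 = 43, yield 43.
Step 4: send(10) -> val=10, acc = 43 + 10*4 = 83, yield 83.
Therefore out = 83.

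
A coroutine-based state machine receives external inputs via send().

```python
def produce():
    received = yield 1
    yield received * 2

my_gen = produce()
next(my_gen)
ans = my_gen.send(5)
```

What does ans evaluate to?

Step 1: next(my_gen) advances to first yield, producing 1.
Step 2: send(5) resumes, received = 5.
Step 3: yield received * 2 = 5 * 2 = 10.
Therefore ans = 10.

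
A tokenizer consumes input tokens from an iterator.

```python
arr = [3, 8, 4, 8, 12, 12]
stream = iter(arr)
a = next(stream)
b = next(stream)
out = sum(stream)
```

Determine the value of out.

Step 1: Create iterator over [3, 8, 4, 8, 12, 12].
Step 2: a = next() = 3, b = next() = 8.
Step 3: sum() of remaining [4, 8, 12, 12] = 36.
Therefore out = 36.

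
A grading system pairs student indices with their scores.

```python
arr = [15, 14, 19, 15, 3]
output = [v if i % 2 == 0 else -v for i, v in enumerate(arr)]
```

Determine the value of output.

Step 1: For each (i, v), keep v if i is even, negate if odd:
  i=0 (even): keep 15
  i=1 (odd): negate to -14
  i=2 (even): keep 19
  i=3 (odd): negate to -15
  i=4 (even): keep 3
Therefore output = [15, -14, 19, -15, 3].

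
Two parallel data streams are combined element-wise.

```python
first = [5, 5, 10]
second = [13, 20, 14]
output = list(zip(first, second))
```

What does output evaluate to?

Step 1: zip pairs elements at same index:
  Index 0: (5, 13)
  Index 1: (5, 20)
  Index 2: (10, 14)
Therefore output = [(5, 13), (5, 20), (10, 14)].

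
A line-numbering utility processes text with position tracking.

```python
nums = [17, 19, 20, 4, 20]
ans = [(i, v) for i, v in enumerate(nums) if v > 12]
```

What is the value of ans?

Step 1: Filter enumerate([17, 19, 20, 4, 20]) keeping v > 12:
  (0, 17): 17 > 12, included
  (1, 19): 19 > 12, included
  (2, 20): 20 > 12, included
  (3, 4): 4 <= 12, excluded
  (4, 20): 20 > 12, included
Therefore ans = [(0, 17), (1, 19), (2, 20), (4, 20)].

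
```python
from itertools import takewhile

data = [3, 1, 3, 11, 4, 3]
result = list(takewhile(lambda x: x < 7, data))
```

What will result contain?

Step 1: takewhile stops at first element >= 7:
  3 < 7: take
  1 < 7: take
  3 < 7: take
  11 >= 7: stop
Therefore result = [3, 1, 3].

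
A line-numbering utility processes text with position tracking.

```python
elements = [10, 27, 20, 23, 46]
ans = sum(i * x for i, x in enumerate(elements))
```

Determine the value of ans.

Step 1: Compute i * x for each (i, x) in enumerate([10, 27, 20, 23, 46]):
  i=0, x=10: 0*10 = 0
  i=1, x=27: 1*27 = 27
  i=2, x=20: 2*20 = 40
  i=3, x=23: 3*23 = 69
  i=4, x=46: 4*46 = 184
Step 2: sum = 0 + 27 + 40 + 69 + 184 = 320.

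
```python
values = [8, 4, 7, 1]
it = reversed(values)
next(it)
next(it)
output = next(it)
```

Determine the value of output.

Step 1: reversed([8, 4, 7, 1]) gives iterator: [1, 7, 4, 8].
Step 2: First next() = 1, second next() = 7.
Step 3: Third next() = 4.
Therefore output = 4.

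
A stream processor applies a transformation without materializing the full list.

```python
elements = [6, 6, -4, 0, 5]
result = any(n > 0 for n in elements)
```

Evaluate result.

Step 1: Check n > 0 for each element in [6, 6, -4, 0, 5]:
  6 > 0: True
  6 > 0: True
  -4 > 0: False
  0 > 0: False
  5 > 0: True
Step 2: any() returns True.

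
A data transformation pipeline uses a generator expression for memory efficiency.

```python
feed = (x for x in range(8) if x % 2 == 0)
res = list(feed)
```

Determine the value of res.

Step 1: Filter range(8) keeping only even values:
  x=0: even, included
  x=1: odd, excluded
  x=2: even, included
  x=3: odd, excluded
  x=4: even, included
  x=5: odd, excluded
  x=6: even, included
  x=7: odd, excluded
Therefore res = [0, 2, 4, 6].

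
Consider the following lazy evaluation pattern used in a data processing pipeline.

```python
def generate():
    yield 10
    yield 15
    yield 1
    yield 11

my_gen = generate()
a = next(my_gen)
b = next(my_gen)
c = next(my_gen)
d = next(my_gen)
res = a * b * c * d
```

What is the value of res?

Step 1: Create generator and consume all values:
  a = next(my_gen) = 10
  b = next(my_gen) = 15
  c = next(my_gen) = 1
  d = next(my_gen) = 11
Step 2: res = 10 * 15 * 1 * 11 = 1650.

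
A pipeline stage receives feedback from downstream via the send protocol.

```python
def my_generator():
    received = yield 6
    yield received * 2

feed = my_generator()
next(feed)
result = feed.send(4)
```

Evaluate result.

Step 1: next(feed) advances to first yield, producing 6.
Step 2: send(4) resumes, received = 4.
Step 3: yield received * 2 = 4 * 2 = 8.
Therefore result = 8.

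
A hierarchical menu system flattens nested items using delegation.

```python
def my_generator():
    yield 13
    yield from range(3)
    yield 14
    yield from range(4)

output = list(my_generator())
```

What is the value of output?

Step 1: Trace yields in order:
  yield 13
  yield 0
  yield 1
  yield 2
  yield 14
  yield 0
  yield 1
  yield 2
  yield 3
Therefore output = [13, 0, 1, 2, 14, 0, 1, 2, 3].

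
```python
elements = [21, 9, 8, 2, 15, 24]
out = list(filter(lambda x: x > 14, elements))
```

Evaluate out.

Step 1: Filter elements > 14:
  21: kept
  9: removed
  8: removed
  2: removed
  15: kept
  24: kept
Therefore out = [21, 15, 24].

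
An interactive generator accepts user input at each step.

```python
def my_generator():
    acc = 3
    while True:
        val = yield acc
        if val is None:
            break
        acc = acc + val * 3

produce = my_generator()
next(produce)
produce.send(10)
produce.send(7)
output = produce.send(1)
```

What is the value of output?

Step 1: next() -> yield acc=3.
Step 2: send(10) -> val=10, acc = 3 + 10*3 = 33, yield 33.
Step 3: send(7) -> val=7, acc = 33 + 7*3 = 54, yield 54.
Step 4: send(1) -> val=1, acc = 54 + 1*3 = 57, yield 57.
Therefore output = 57.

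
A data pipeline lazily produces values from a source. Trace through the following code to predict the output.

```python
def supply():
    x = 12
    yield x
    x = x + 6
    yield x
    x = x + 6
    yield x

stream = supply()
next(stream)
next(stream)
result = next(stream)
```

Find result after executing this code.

Step 1: Trace through generator execution:
  Yield 1: x starts at 12, yield 12
  Yield 2: x = 12 + 6 = 18, yield 18
  Yield 3: x = 18 + 6 = 24, yield 24
Step 2: First next() gets 12, second next() gets the second value, third next() yields 24.
Therefore result = 24.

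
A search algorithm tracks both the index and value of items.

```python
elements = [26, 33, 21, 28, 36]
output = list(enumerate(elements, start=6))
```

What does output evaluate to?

Step 1: enumerate with start=6:
  (6, 26)
  (7, 33)
  (8, 21)
  (9, 28)
  (10, 36)
Therefore output = [(6, 26), (7, 33), (8, 21), (9, 28), (10, 36)].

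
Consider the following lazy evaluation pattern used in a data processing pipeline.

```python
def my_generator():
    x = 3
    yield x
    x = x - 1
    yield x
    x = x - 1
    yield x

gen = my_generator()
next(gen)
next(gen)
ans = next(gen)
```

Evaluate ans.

Step 1: Trace through generator execution:
  Yield 1: x starts at 3, yield 3
  Yield 2: x = 3 - 1 = 2, yield 2
  Yield 3: x = 2 - 1 = 1, yield 1
Step 2: First next() gets 3, second next() gets the second value, third next() yields 1.
Therefore ans = 1.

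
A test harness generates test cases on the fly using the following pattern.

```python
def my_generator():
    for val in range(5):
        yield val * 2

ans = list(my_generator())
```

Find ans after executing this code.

Step 1: For each val in range(5), yield val * 2:
  val=0: yield 0 * 2 = 0
  val=1: yield 1 * 2 = 2
  val=2: yield 2 * 2 = 4
  val=3: yield 3 * 2 = 6
  val=4: yield 4 * 2 = 8
Therefore ans = [0, 2, 4, 6, 8].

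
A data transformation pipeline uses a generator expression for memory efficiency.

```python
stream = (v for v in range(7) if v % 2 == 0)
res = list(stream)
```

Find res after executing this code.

Step 1: Filter range(7) keeping only even values:
  v=0: even, included
  v=1: odd, excluded
  v=2: even, included
  v=3: odd, excluded
  v=4: even, included
  v=5: odd, excluded
  v=6: even, included
Therefore res = [0, 2, 4, 6].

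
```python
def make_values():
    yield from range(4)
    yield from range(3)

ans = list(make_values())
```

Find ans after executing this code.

Step 1: Trace yields in order:
  yield 0
  yield 1
  yield 2
  yield 3
  yield 0
  yield 1
  yield 2
Therefore ans = [0, 1, 2, 3, 0, 1, 2].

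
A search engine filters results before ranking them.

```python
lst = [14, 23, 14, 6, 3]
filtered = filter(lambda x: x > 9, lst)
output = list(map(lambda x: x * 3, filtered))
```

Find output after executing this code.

Step 1: Filter lst for elements > 9:
  14: kept
  23: kept
  14: kept
  6: removed
  3: removed
Step 2: Map x * 3 on filtered [14, 23, 14]:
  14 -> 42
  23 -> 69
  14 -> 42
Therefore output = [42, 69, 42].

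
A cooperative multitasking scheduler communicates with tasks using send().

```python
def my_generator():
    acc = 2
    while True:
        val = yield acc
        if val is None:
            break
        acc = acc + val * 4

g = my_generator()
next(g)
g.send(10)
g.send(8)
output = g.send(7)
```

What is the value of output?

Step 1: next() -> yield acc=2.
Step 2: send(10) -> val=10, acc = 2 + 10*4 = 42, yield 42.
Step 3: send(8) -> val=8, acc = 42 + 8*4 = 74, yield 74.
Step 4: send(7) -> val=7, acc = 74 + 7*4 = 102, yield 102.
Therefore output = 102.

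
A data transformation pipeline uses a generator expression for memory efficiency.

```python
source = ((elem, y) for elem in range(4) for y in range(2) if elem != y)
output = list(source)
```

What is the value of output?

Step 1: Nested generator over range(4) x range(2) where elem != y:
  (0, 0): excluded (elem == y)
  (0, 1): included
  (1, 0): included
  (1, 1): excluded (elem == y)
  (2, 0): included
  (2, 1): included
  (3, 0): included
  (3, 1): included
Therefore output = [(0, 1), (1, 0), (2, 0), (2, 1), (3, 0), (3, 1)].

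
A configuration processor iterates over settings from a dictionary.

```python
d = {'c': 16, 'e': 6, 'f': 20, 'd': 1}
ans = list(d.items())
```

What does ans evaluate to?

Step 1: d.items() returns (key, value) pairs in insertion order.
Therefore ans = [('c', 16), ('e', 6), ('f', 20), ('d', 1)].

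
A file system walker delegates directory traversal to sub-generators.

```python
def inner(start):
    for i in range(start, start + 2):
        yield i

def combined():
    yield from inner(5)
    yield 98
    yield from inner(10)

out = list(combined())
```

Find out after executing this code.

Step 1: combined() delegates to inner(5):
  yield 5
  yield 6
Step 2: yield 98
Step 3: Delegates to inner(10):
  yield 10
  yield 11
Therefore out = [5, 6, 98, 10, 11].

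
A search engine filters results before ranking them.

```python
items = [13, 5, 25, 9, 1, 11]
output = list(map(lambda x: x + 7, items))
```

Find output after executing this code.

Step 1: Apply lambda x: x + 7 to each element:
  13 -> 20
  5 -> 12
  25 -> 32
  9 -> 16
  1 -> 8
  11 -> 18
Therefore output = [20, 12, 32, 16, 8, 18].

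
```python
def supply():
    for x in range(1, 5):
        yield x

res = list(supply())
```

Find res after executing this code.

Step 1: The generator yields each value from range(1, 5).
Step 2: list() consumes all yields: [1, 2, 3, 4].
Therefore res = [1, 2, 3, 4].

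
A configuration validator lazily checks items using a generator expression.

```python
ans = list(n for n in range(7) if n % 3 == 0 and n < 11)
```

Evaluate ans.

Step 1: Filter range(7) where n % 3 == 0 and n < 11:
  n=0: both conditions met, included
  n=1: excluded (1 % 3 != 0)
  n=2: excluded (2 % 3 != 0)
  n=3: both conditions met, included
  n=4: excluded (4 % 3 != 0)
  n=5: excluded (5 % 3 != 0)
  n=6: both conditions met, included
Therefore ans = [0, 3, 6].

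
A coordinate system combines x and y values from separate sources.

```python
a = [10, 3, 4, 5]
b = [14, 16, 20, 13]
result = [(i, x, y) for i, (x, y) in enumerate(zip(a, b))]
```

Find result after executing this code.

Step 1: enumerate(zip(a, b)) gives index with paired elements:
  i=0: (10, 14)
  i=1: (3, 16)
  i=2: (4, 20)
  i=3: (5, 13)
Therefore result = [(0, 10, 14), (1, 3, 16), (2, 4, 20), (3, 5, 13)].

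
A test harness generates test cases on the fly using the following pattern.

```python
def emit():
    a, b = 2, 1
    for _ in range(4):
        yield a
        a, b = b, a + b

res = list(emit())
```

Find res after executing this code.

Step 1: Fibonacci-like sequence starting with a=2, b=1:
  Iteration 1: yield a=2, then a,b = 1,3
  Iteration 2: yield a=1, then a,b = 3,4
  Iteration 3: yield a=3, then a,b = 4,7
  Iteration 4: yield a=4, then a,b = 7,11
Therefore res = [2, 1, 3, 4].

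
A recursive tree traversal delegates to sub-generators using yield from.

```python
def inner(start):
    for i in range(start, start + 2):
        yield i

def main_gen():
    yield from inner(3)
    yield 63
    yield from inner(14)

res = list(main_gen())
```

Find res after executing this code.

Step 1: main_gen() delegates to inner(3):
  yield 3
  yield 4
Step 2: yield 63
Step 3: Delegates to inner(14):
  yield 14
  yield 15
Therefore res = [3, 4, 63, 14, 15].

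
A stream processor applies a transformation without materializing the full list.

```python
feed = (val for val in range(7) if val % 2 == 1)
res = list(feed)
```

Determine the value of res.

Step 1: Filter range(7) keeping only odd values:
  val=0: even, excluded
  val=1: odd, included
  val=2: even, excluded
  val=3: odd, included
  val=4: even, excluded
  val=5: odd, included
  val=6: even, excluded
Therefore res = [1, 3, 5].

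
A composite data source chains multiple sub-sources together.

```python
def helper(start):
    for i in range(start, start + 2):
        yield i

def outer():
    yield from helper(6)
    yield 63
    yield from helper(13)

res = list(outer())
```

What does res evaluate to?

Step 1: outer() delegates to helper(6):
  yield 6
  yield 7
Step 2: yield 63
Step 3: Delegates to helper(13):
  yield 13
  yield 14
Therefore res = [6, 7, 63, 13, 14].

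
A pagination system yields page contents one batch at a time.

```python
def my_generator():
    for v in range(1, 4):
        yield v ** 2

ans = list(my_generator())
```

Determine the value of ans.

Step 1: For each v in range(1, 4), yield v**2:
  v=1: yield 1**2 = 1
  v=2: yield 2**2 = 4
  v=3: yield 3**2 = 9
Therefore ans = [1, 4, 9].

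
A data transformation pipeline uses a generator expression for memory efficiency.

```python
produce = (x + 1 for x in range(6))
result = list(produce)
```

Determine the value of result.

Step 1: For each x in range(6), compute x+1:
  x=0: 0+1 = 1
  x=1: 1+1 = 2
  x=2: 2+1 = 3
  x=3: 3+1 = 4
  x=4: 4+1 = 5
  x=5: 5+1 = 6
Therefore result = [1, 2, 3, 4, 5, 6].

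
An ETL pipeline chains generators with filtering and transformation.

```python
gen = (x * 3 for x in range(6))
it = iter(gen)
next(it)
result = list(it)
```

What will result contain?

Step 1: Generator produces [0, 3, 6, 9, 12, 15].
Step 2: next(it) consumes first element (0).
Step 3: list(it) collects remaining: [3, 6, 9, 12, 15].
Therefore result = [3, 6, 9, 12, 15].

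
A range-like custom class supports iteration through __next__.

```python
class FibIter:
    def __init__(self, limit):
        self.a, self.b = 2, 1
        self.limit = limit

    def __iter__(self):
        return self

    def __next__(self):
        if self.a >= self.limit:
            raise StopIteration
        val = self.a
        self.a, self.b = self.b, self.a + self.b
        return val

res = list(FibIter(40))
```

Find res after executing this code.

Step 1: Fibonacci-like sequence (a=2, b=1) until >= 40:
  Yield 2, then a,b = 1,3
  Yield 1, then a,b = 3,4
  Yield 3, then a,b = 4,7
  Yield 4, then a,b = 7,11
  Yield 7, then a,b = 11,18
  Yield 11, then a,b = 18,29
  Yield 18, then a,b = 29,47
  Yield 29, then a,b = 47,76
Step 2: 47 >= 40, stop.
Therefore res = [2, 1, 3, 4, 7, 11, 18, 29].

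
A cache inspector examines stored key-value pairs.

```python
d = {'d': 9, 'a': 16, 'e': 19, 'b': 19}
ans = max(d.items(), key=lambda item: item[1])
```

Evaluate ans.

Step 1: Find item with maximum value:
  ('d', 9)
  ('a', 16)
  ('e', 19)
  ('b', 19)
Step 2: Maximum value is 19 at key 'e'.
Therefore ans = ('e', 19).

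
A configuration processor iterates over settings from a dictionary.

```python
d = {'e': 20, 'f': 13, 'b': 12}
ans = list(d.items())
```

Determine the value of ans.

Step 1: d.items() returns (key, value) pairs in insertion order.
Therefore ans = [('e', 20), ('f', 13), ('b', 12)].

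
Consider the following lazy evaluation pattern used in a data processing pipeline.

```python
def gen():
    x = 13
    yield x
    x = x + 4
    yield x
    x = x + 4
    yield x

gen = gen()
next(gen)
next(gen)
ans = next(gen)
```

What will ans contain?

Step 1: Trace through generator execution:
  Yield 1: x starts at 13, yield 13
  Yield 2: x = 13 + 4 = 17, yield 17
  Yield 3: x = 17 + 4 = 21, yield 21
Step 2: First next() gets 13, second next() gets the second value, third next() yields 21.
Therefore ans = 21.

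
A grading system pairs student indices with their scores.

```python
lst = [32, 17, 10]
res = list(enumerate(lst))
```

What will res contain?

Step 1: enumerate pairs each element with its index:
  (0, 32)
  (1, 17)
  (2, 10)
Therefore res = [(0, 32), (1, 17), (2, 10)].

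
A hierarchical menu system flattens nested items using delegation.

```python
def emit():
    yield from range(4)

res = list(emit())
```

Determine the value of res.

Step 1: yield from delegates to the iterable, yielding each element.
Step 2: Collected values: [0, 1, 2, 3].
Therefore res = [0, 1, 2, 3].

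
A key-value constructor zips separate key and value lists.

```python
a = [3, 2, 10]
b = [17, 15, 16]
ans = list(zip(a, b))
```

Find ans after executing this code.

Step 1: zip pairs elements at same index:
  Index 0: (3, 17)
  Index 1: (2, 15)
  Index 2: (10, 16)
Therefore ans = [(3, 17), (2, 15), (10, 16)].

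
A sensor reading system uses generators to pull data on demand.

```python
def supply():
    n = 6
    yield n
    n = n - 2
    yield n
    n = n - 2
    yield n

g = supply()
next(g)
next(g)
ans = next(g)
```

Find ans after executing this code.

Step 1: Trace through generator execution:
  Yield 1: n starts at 6, yield 6
  Yield 2: n = 6 - 2 = 4, yield 4
  Yield 3: n = 4 - 2 = 2, yield 2
Step 2: First next() gets 6, second next() gets the second value, third next() yields 2.
Therefore ans = 2.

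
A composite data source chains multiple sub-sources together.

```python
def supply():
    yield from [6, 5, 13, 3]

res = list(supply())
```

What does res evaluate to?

Step 1: yield from delegates to the iterable, yielding each element.
Step 2: Collected values: [6, 5, 13, 3].
Therefore res = [6, 5, 13, 3].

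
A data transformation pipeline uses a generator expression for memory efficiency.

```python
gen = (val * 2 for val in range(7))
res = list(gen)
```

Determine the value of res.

Step 1: For each val in range(7), compute val*2:
  val=0: 0*2 = 0
  val=1: 1*2 = 2
  val=2: 2*2 = 4
  val=3: 3*2 = 6
  val=4: 4*2 = 8
  val=5: 5*2 = 10
  val=6: 6*2 = 12
Therefore res = [0, 2, 4, 6, 8, 10, 12].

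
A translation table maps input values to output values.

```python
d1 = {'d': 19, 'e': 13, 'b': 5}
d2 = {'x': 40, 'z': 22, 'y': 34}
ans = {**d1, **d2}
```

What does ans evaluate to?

Step 1: Merge d1 and d2 (d2 values override on key conflicts).
Step 2: d1 has keys ['d', 'e', 'b'], d2 has keys ['x', 'z', 'y'].
Therefore ans = {'d': 19, 'e': 13, 'b': 5, 'x': 40, 'z': 22, 'y': 34}.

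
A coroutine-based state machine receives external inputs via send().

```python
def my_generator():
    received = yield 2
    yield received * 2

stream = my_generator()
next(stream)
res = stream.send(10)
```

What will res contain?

Step 1: next(stream) advances to first yield, producing 2.
Step 2: send(10) resumes, received = 10.
Step 3: yield received * 2 = 10 * 2 = 20.
Therefore res = 20.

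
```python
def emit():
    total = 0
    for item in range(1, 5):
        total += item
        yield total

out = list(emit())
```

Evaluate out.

Step 1: Generator accumulates running sum:
  item=1: total = 1, yield 1
  item=2: total = 3, yield 3
  item=3: total = 6, yield 6
  item=4: total = 10, yield 10
Therefore out = [1, 3, 6, 10].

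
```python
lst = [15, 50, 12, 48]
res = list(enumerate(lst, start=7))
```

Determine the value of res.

Step 1: enumerate with start=7:
  (7, 15)
  (8, 50)
  (9, 12)
  (10, 48)
Therefore res = [(7, 15), (8, 50), (9, 12), (10, 48)].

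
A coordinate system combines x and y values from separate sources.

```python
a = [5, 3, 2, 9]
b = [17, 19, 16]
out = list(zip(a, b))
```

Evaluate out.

Step 1: zip stops at shortest (len(a)=4, len(b)=3):
  Index 0: (5, 17)
  Index 1: (3, 19)
  Index 2: (2, 16)
Step 2: Last element of a (9) has no pair, dropped.
Therefore out = [(5, 17), (3, 19), (2, 16)].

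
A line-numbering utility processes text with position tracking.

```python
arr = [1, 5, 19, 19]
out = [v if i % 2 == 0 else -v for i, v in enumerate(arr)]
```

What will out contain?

Step 1: For each (i, v), keep v if i is even, negate if odd:
  i=0 (even): keep 1
  i=1 (odd): negate to -5
  i=2 (even): keep 19
  i=3 (odd): negate to -19
Therefore out = [1, -5, 19, -19].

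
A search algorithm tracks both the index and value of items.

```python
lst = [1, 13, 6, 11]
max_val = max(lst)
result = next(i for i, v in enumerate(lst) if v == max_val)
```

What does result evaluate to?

Step 1: max([1, 13, 6, 11]) = 13.
Step 2: Find first index where value == 13:
  Index 0: 1 != 13
  Index 1: 13 == 13, found!
Therefore result = 1.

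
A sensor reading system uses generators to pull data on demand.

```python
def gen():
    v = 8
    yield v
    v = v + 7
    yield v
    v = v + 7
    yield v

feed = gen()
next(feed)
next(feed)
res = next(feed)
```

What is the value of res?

Step 1: Trace through generator execution:
  Yield 1: v starts at 8, yield 8
  Yield 2: v = 8 + 7 = 15, yield 15
  Yield 3: v = 15 + 7 = 22, yield 22
Step 2: First next() gets 8, second next() gets the second value, third next() yields 22.
Therefore res = 22.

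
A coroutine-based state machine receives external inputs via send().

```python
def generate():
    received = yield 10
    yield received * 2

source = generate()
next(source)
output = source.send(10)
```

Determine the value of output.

Step 1: next(source) advances to first yield, producing 10.
Step 2: send(10) resumes, received = 10.
Step 3: yield received * 2 = 10 * 2 = 20.
Therefore output = 20.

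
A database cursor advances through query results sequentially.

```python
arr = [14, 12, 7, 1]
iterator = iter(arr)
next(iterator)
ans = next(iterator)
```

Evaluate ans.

Step 1: Create iterator over [14, 12, 7, 1].
Step 2: next() consumes 14.
Step 3: next() returns 12.
Therefore ans = 12.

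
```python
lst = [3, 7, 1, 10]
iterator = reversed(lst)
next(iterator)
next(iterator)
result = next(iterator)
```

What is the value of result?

Step 1: reversed([3, 7, 1, 10]) gives iterator: [10, 1, 7, 3].
Step 2: First next() = 10, second next() = 1.
Step 3: Third next() = 7.
Therefore result = 7.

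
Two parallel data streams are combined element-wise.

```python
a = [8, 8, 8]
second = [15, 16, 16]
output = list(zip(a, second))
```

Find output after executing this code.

Step 1: zip pairs elements at same index:
  Index 0: (8, 15)
  Index 1: (8, 16)
  Index 2: (8, 16)
Therefore output = [(8, 15), (8, 16), (8, 16)].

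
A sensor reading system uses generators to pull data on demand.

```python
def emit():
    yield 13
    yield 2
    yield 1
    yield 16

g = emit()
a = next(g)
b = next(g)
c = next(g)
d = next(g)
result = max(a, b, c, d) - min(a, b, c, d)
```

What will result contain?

Step 1: Create generator and consume all values:
  a = next(g) = 13
  b = next(g) = 2
  c = next(g) = 1
  d = next(g) = 16
Step 2: max = 16, min = 1, result = 16 - 1 = 15.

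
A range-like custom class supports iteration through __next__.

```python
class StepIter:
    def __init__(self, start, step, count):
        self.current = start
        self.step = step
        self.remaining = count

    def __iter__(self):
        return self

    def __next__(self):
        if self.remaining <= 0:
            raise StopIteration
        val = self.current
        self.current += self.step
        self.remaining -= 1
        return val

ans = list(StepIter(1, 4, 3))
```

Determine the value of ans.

Step 1: StepIter starts at 1, increments by 4, for 3 steps:
  Yield 1, then current += 4
  Yield 5, then current += 4
  Yield 9, then current += 4
Therefore ans = [1, 5, 9].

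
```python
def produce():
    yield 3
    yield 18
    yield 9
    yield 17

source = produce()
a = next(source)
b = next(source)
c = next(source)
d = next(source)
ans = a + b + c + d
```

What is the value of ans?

Step 1: Create generator and consume all values:
  a = next(source) = 3
  b = next(source) = 18
  c = next(source) = 9
  d = next(source) = 17
Step 2: ans = 3 + 18 + 9 + 17 = 47.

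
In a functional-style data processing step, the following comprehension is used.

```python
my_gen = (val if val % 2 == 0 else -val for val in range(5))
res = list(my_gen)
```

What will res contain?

Step 1: For each val in range(5), yield val if even, else -val:
  val=0: even, yield 0
  val=1: odd, yield -1
  val=2: even, yield 2
  val=3: odd, yield -3
  val=4: even, yield 4
Therefore res = [0, -1, 2, -3, 4].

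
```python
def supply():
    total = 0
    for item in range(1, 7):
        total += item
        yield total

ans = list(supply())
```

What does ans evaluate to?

Step 1: Generator accumulates running sum:
  item=1: total = 1, yield 1
  item=2: total = 3, yield 3
  item=3: total = 6, yield 6
  item=4: total = 10, yield 10
  item=5: total = 15, yield 15
  item=6: total = 21, yield 21
Therefore ans = [1, 3, 6, 10, 15, 21].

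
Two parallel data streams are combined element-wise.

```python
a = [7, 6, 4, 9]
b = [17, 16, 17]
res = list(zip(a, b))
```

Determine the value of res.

Step 1: zip stops at shortest (len(a)=4, len(b)=3):
  Index 0: (7, 17)
  Index 1: (6, 16)
  Index 2: (4, 17)
Step 2: Last element of a (9) has no pair, dropped.
Therefore res = [(7, 17), (6, 16), (4, 17)].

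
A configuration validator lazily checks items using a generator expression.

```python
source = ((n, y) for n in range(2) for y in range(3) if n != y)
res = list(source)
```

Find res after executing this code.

Step 1: Nested generator over range(2) x range(3) where n != y:
  (0, 0): excluded (n == y)
  (0, 1): included
  (0, 2): included
  (1, 0): included
  (1, 1): excluded (n == y)
  (1, 2): included
Therefore res = [(0, 1), (0, 2), (1, 0), (1, 2)].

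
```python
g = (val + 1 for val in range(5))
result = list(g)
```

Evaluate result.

Step 1: For each val in range(5), compute val+1:
  val=0: 0+1 = 1
  val=1: 1+1 = 2
  val=2: 2+1 = 3
  val=3: 3+1 = 4
  val=4: 4+1 = 5
Therefore result = [1, 2, 3, 4, 5].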